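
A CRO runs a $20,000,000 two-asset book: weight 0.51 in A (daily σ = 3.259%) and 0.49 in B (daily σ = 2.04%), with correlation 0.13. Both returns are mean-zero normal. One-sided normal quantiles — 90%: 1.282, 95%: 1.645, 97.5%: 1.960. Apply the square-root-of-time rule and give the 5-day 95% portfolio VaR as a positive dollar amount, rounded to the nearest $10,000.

$1,510,000

σ_p = √(0.51²·3.259² + 0.49²·2.04² + 2·0.13·0.51·0.49·3.259·2.04) = 2.048%.
σ_{5d} = 2.048% × √5 = 4.579%.
VaR = 1.645 × 4.579% = 7.532%; on $20,000,000 that is $1,506,400.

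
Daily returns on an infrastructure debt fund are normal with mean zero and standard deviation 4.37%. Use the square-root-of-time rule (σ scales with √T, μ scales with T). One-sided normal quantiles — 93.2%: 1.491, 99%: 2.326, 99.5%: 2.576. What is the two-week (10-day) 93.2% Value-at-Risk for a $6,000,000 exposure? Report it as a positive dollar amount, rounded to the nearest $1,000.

$1,236,000

σ_{10d} = 4.37% × √10 = 13.819%.
VaR = 1.491 × 13.819% = 20.604%.
On $6,000,000: 0.20604 × $6,000,000 = $1,236,240.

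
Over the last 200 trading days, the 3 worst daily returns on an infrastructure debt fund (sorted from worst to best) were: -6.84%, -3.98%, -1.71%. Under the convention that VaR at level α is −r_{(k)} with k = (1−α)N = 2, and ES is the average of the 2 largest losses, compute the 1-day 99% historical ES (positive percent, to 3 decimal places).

The 2 worst returns sum to -10.82%.
ES = −(-10.82%) / 2 = 5.41% ≈ 5.410%.

5.410%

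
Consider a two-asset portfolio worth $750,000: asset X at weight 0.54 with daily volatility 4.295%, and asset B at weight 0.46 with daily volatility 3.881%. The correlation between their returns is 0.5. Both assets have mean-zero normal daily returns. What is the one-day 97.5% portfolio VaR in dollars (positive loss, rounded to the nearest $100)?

σ_p² = 0.54²·4.295² + 0.46²·3.881² + 2·0.5·0.54·0.46·4.295·3.881 = 12.7069 (%²).
σ_p = √12.7069 = 3.565%.
At 97.5%, z = 1.960.
VaR = 1.960 × 3.565% = 6.987%; on $750,000 that is $52,402.

$52,400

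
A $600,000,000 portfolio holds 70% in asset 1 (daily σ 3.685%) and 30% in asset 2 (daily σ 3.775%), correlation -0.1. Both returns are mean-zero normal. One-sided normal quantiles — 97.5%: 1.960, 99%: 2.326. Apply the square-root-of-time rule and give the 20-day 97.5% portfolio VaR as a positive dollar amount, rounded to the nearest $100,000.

σ_p = √(0.7²·3.685² + 0.3²·3.775² + 2·-0.1·0.7·0.3·3.685·3.775) = 2.711%.
σ_{20d} = 2.711% × √20 = 12.124%.
VaR = 1.960 × 12.124% = 23.763%; on $600,000,000 that is $142,578,000.

$142,600,000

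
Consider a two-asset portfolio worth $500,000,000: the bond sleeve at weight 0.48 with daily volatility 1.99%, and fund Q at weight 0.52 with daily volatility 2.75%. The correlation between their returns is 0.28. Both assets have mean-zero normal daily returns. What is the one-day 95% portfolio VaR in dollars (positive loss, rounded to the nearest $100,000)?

$15,900,000

σ_p² = 0.48²·1.99² + 0.52²·2.75² + 2·0.28·0.48·0.52·1.99·2.75 = 3.7222 (%²).
σ_p = √3.7222 = 1.929%.
At 95%, z = 1.645.
VaR = 1.645 × 1.929% = 3.173%; on $500,000,000 that is $15,865,000.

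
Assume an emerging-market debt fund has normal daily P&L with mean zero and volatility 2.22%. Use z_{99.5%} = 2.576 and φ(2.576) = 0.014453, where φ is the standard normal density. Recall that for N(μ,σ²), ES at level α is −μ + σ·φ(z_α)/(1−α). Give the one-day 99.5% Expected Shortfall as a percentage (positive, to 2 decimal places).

6.42%

Tail multiplier: φ(z)/(1−α) = 0.014453 / 0.005 = 2.891.
ES = 2.22% × 2.891 = 6.418%.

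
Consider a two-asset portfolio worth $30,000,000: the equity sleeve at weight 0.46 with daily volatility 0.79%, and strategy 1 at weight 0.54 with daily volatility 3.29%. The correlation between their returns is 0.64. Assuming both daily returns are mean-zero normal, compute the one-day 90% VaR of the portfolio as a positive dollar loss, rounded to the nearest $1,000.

σ_p² = 0.46²·0.79² + 0.54²·3.29² + 2·0.64·0.46·0.54·0.79·3.29 = 4.1148 (%²).
σ_p = √4.1148 = 2.028%.
At 90%, z = 1.282.
VaR = 1.282 × 2.028% = 2.600%; on $30,000,000 that is $780,000.

$780,000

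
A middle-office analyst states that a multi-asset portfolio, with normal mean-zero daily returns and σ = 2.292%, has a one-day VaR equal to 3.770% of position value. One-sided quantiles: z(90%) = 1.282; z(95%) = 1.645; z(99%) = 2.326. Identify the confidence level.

Implied z = VaR/σ = 3.770 / 2.292 = 1.645.
This matches z(95%) = 1.645.

95%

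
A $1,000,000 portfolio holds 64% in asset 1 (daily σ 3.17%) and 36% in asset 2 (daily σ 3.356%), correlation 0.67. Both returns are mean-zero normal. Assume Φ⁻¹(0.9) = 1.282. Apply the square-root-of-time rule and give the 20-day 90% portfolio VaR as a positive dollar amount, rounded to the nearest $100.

$170,700

σ_p = √(0.64²·3.17² + 0.36²·3.356² + 2·0.67·0.64·0.36·3.17·3.356) = 2.977%.
σ_{20d} = 2.977% × √20 = 13.314%.
VaR = 1.282 × 13.314% = 17.069%; on $1,000,000 that is $170,690.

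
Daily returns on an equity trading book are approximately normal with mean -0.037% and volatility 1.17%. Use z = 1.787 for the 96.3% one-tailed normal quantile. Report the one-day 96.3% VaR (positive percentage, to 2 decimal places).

VaR = −μ + z·σ = −(-0.037%) + 1.787 × 1.17% = 2.128%.

2.13%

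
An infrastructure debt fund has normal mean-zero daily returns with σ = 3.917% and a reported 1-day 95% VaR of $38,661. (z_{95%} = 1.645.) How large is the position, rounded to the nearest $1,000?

VaR as a fraction of value: z·σ = 1.645 × 3.917% = 6.44346%.
Position = $38,661 / 0.0644346 = $600,003.

$600,000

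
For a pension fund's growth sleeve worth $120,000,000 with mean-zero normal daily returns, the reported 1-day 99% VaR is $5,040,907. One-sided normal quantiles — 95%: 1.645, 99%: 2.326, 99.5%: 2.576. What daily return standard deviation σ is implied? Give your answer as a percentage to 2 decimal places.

1.81%

VaR as a fraction: $5,040,907 / $120,000,000 = 4.201%.
σ = VaR / z = 4.201% / 2.326 = 1.806%.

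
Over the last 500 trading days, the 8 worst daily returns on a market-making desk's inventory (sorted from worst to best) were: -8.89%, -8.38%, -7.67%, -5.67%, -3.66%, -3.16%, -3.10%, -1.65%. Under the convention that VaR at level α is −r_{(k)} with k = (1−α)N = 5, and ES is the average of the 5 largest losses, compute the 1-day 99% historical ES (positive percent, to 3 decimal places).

6.854%

The 5 worst returns sum to -34.27%.
ES = −(-34.27%) / 5 = 6.854%.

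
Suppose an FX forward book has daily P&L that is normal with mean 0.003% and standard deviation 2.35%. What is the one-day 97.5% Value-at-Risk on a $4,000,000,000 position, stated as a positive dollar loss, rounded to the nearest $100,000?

$184,100,000

At 97.5% one-sided, z = 1.960.
VaR = −μ + z·σ = −(0.003%) + 1.960 × 2.35% = 4.603%.
On $4,000,000,000: 0.04603 × $4,000,000,000 = $184,120,000.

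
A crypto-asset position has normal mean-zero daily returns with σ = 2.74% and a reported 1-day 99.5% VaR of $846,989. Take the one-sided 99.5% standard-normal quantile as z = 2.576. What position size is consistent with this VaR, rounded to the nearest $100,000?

$12,000,000

VaR as a fraction of value: z·σ = 2.576 × 2.74% = 7.05824%.
Position = $846,989 / 0.0705824 = $12,000,003.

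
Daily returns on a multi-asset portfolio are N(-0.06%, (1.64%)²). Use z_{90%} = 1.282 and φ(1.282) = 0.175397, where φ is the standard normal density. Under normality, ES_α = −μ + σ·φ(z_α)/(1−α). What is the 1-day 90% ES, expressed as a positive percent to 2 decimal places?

2.94%

Tail multiplier: φ(z)/(1−α) = 0.175397 / 0.1 = 1.754.
ES = −(-0.06%) + 1.64% × 1.754 = 2.937%.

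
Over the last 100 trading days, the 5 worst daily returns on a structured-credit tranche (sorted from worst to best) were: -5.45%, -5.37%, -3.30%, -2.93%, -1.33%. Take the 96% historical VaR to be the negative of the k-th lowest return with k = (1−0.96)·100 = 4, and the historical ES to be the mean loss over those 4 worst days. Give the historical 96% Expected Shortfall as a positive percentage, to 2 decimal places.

4.26%

The 4 worst returns sum to -17.05%.
ES = −(-17.05%) / 4 = 4.2625% ≈ 4.26%.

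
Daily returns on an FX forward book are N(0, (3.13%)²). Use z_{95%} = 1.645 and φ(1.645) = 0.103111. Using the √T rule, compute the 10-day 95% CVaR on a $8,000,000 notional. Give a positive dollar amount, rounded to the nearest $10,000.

σ_{10d} = 3.13% × √10 = 9.898%.
ES multiplier = φ(z)/(1−α) = 0.103111/0.05 = 2.062.
ES = 9.898% × 2.062 = 20.410%; on $8,000,000: $1,632,800.

$1,630,000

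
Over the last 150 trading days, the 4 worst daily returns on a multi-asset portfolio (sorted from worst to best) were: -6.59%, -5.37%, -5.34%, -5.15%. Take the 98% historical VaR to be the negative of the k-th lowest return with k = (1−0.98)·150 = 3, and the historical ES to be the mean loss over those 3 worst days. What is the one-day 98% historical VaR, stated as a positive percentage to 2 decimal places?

k = 3; the 3rd lowest return is -5.34%, so VaR = 5.34%.

5.34%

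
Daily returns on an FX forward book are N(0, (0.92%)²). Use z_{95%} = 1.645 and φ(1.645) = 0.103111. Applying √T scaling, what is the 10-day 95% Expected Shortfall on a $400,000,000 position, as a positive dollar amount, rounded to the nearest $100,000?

$24,000,000

σ_{10d} = 0.92% × √10 = 2.909%.
ES multiplier = φ(z)/(1−α) = 0.103111/0.05 = 2.062.
ES = 2.909% × 2.062 = 5.998%; on $400,000,000: $23,992,000.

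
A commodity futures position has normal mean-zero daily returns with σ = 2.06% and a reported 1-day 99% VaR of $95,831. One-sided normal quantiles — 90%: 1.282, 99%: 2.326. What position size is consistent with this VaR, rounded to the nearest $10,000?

$2,000,000

VaR as a fraction of value: z·σ = 2.326 × 2.06% = 4.79156%.
Position = $95,831 / 0.0479156 = $1,999,996.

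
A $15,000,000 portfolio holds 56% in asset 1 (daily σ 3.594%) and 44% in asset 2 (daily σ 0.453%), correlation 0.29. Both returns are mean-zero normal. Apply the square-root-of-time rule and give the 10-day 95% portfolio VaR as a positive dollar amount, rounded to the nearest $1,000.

σ_p = √(0.56²·3.594² + 0.44²·0.453² + 2·0.29·0.56·0.44·3.594·0.453) = 2.079%.
σ_{10d} = 2.079% × √10 = 6.574%.
z(95%) = 1.645.
VaR = 1.645 × 6.574% = 10.814%; on $15,000,000 that is $1,622,100.

$1,622,000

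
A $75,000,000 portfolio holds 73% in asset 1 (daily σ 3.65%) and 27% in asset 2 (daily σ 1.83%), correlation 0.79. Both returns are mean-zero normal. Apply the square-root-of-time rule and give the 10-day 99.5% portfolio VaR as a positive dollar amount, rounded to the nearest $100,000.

$18,800,000

σ_p = √(0.73²·3.65² + 0.27²·1.83² + 2·0.79·0.73·0.27·3.65·1.83) = 3.070%.
σ_{10d} = 3.070% × √10 = 9.708%.
z(99.5%) = 2.576.
VaR = 2.576 × 9.708% = 25.008%; on $75,000,000 that is $18,756,000.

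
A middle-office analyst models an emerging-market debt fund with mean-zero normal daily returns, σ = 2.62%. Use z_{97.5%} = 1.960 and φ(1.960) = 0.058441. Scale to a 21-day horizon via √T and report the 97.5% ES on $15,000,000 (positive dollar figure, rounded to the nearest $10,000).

$4,210,000

σ_{21d} = 2.62% × √21 = 12.006%.
ES multiplier = φ(z)/(1−α) = 0.058441/0.025 = 2.338.
ES = 12.006% × 2.338 = 28.070%; on $15,000,000: $4,210,500.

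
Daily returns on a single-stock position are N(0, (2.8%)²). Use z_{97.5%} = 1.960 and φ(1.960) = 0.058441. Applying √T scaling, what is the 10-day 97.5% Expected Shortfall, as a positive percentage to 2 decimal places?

20.70%

σ_{10d} = 2.8% × √10 = 8.854%.
ES multiplier = φ(z)/(1−α) = 0.058441/0.025 = 2.338.
ES = 8.854% × 2.338 = 20.701%.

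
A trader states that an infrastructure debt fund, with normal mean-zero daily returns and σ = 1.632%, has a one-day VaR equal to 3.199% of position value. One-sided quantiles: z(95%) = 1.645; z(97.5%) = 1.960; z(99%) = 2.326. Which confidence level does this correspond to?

Implied z = VaR/σ = 3.199 / 1.632 = 1.960.
This matches z(97.5%) = 1.960.

97.5%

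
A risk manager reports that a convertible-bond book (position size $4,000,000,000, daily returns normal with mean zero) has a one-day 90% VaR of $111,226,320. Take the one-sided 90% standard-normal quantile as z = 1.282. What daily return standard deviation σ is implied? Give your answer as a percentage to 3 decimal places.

2.169%

VaR as a fraction: $111,226,320 / $4,000,000,000 = 2.781%.
σ = VaR / z = 2.781% / 1.282 = 2.169%.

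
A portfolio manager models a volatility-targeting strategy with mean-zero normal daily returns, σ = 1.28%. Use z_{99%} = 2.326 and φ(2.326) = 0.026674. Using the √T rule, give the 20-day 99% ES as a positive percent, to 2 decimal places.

15.27%

σ_{20d} = 1.28% × √20 = 5.724%.
ES multiplier = φ(z)/(1−α) = 0.026674/0.01 = 2.667.
ES = 5.724% × 2.667 = 15.266%.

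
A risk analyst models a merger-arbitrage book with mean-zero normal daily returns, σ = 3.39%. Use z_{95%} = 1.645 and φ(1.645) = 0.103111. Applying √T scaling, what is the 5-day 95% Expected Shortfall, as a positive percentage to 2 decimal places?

15.63%

σ_{5d} = 3.39% × √5 = 7.580%.
ES multiplier = φ(z)/(1−α) = 0.103111/0.05 = 2.062.
ES = 7.580% × 2.062 = 15.630%.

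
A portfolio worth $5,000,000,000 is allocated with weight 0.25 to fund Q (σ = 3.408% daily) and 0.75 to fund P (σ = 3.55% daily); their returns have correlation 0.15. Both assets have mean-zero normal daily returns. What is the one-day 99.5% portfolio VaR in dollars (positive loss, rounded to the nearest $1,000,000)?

$375,000,000

σ_p² = 0.25²·3.408² + 0.75²·3.55² + 2·0.15·0.25·0.75·3.408·3.55 = 8.4953 (%²).
σ_p = √8.4953 = 2.915%.
At 99.5%, z = 2.576.
VaR = 2.576 × 2.915% = 7.509%; on $5,000,000,000 that is $375,450,000.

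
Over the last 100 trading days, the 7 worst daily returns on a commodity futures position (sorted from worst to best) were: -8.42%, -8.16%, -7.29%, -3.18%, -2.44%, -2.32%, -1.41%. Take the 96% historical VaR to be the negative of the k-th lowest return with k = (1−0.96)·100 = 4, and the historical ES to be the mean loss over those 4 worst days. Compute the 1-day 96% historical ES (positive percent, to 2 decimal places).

The 4 worst returns sum to -27.05%.
ES = −(-27.05%) / 4 = 6.7625% ≈ 6.76%.

6.76%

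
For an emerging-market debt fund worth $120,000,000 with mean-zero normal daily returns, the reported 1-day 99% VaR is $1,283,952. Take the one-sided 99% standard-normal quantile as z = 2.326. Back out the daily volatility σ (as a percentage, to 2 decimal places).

0.46%

VaR as a fraction: $1,283,952 / $120,000,000 = 1.070%.
σ = VaR / z = 1.070% / 2.326 = 0.460%.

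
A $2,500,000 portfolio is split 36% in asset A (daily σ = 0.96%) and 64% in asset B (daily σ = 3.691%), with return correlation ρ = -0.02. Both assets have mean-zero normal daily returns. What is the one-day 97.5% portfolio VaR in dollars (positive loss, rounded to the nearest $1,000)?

σ_p² = 0.36²·0.96² + 0.64²·3.691² + 2·-0.02·0.36·0.64·0.96·3.691 = 5.6670 (%²).
σ_p = √5.6670 = 2.381%.
At 97.5%, z = 1.960.
VaR = 1.960 × 2.381% = 4.667%; on $2,500,000 that is $116,675.

$117,000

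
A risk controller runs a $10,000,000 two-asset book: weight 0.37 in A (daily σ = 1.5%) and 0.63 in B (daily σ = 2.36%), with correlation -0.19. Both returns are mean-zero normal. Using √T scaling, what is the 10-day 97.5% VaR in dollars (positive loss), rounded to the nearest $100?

$920,400

σ_p = √(0.37²·1.5² + 0.63²·2.36² + 2·-0.19·0.37·0.63·1.5·2.36) = 1.485%.
σ_{10d} = 1.485% × √10 = 4.696%.
z(97.5%) = 1.960.
VaR = 1.960 × 4.696% = 9.204%; on $10,000,000 that is $920,400.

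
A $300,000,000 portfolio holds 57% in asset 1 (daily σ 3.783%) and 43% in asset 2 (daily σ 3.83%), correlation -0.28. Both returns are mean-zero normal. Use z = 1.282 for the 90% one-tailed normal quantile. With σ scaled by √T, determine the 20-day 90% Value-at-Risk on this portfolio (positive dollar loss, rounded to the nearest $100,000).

$39,900,000

σ_p = √(0.57²·3.783² + 0.43²·3.83² + 2·-0.28·0.57·0.43·3.783·3.83) = 2.318%.
σ_{20d} = 2.318% × √20 = 10.366%.
VaR = 1.282 × 10.366% = 13.289%; on $300,000,000 that is $39,867,000.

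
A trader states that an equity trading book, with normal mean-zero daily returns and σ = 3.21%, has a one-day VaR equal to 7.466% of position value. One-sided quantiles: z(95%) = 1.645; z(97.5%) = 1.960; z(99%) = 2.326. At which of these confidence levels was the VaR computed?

Implied z = VaR/σ = 7.466 / 3.21 = 2.326.
This matches z(99%) = 2.326.

99%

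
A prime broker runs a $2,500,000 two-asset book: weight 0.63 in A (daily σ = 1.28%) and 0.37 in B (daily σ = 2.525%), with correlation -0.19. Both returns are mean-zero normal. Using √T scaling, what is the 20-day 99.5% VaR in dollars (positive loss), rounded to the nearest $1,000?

$320,000

σ_p = √(0.63²·1.28² + 0.37²·2.525² + 2·-0.19·0.63·0.37·1.28·2.525) = 1.112%.
σ_{20d} = 1.112% × √20 = 4.973%.
z(99.5%) = 2.576.
VaR = 2.576 × 4.973% = 12.810%; on $2,500,000 that is $320,250.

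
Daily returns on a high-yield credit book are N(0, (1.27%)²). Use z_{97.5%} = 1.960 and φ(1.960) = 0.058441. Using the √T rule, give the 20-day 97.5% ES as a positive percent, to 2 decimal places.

σ_{20d} = 1.27% × √20 = 5.680%.
ES multiplier = φ(z)/(1−α) = 0.058441/0.025 = 2.338.
ES = 5.680% × 2.338 = 13.280%.

13.28%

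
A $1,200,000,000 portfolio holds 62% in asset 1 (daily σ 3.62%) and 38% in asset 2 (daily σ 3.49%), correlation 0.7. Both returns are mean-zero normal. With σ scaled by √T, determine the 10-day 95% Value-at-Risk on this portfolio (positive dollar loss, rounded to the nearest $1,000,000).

σ_p = √(0.62²·3.62² + 0.38²·3.49² + 2·0.7·0.62·0.38·3.62·3.49) = 3.311%.
σ_{10d} = 3.311% × √10 = 10.470%.
z(95%) = 1.645.
VaR = 1.645 × 10.470% = 17.223%; on $1,200,000,000 that is $206,676,000.

$207,000,000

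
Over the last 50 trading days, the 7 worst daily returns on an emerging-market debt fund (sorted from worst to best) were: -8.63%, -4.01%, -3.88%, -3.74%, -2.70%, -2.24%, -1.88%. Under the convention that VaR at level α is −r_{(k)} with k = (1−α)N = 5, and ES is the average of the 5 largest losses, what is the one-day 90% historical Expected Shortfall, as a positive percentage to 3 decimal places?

4.592%

The 5 worst returns sum to -22.96%.
ES = −(-22.96%) / 5 = 4.592%.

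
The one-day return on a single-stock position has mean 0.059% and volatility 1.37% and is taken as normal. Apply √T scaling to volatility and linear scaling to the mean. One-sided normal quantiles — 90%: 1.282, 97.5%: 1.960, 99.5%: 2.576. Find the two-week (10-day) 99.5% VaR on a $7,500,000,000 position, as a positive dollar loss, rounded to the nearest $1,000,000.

$793,000,000

σ_{10d} = 1.37% × √10 = 4.332%; μ_{10d} = 10 × 0.059% = 0.590%.
VaR = −(0.590%) + 2.576 × 4.332% = 10.569%.
On $7,500,000,000: 0.10569 × $7,500,000,000 = $792,675,000.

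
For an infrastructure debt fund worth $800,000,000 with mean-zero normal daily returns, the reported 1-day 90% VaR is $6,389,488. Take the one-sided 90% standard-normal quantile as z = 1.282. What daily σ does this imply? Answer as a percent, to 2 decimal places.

VaR as a fraction: $6,389,488 / $800,000,000 = 0.799%.
σ = VaR / z = 0.799% / 1.282 = 0.623%.

0.62%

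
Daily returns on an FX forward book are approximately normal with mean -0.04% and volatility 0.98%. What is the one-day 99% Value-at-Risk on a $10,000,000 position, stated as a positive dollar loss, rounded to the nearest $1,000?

$232,000

At 99% one-sided, z = 2.326.
VaR = −μ + z·σ = −(-0.04%) + 2.326 × 0.98% = 2.319%.
On $10,000,000: 0.02319 × $10,000,000 = $231,900.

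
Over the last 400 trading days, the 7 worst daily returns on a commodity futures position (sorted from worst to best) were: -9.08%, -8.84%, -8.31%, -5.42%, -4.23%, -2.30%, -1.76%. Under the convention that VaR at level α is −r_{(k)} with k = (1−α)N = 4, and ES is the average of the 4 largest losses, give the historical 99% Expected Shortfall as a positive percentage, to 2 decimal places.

The 4 worst returns sum to -31.65%.
ES = −(-31.65%) / 4 = 7.9125% ≈ 7.91%.

7.91%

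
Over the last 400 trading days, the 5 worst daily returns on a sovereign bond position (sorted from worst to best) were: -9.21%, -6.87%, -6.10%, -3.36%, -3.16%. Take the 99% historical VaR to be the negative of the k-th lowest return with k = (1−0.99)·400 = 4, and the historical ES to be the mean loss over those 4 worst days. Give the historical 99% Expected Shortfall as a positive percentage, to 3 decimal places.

The 4 worst returns sum to -25.54%.
ES = −(-25.54%) / 4 = 6.385%.

6.385%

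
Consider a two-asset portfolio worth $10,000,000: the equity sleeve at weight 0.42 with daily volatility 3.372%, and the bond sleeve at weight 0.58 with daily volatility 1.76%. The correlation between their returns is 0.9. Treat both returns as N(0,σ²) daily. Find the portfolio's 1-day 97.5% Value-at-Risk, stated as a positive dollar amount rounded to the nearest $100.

$465,900

σ_p² = 0.42²·3.372² + 0.58²·1.76² + 2·0.9·0.42·0.58·3.372·1.76 = 5.6500 (%²).
σ_p = √5.6500 = 2.377%.
At 97.5%, z = 1.960.
VaR = 1.960 × 2.377% = 4.659%; on $10,000,000 that is $465,900.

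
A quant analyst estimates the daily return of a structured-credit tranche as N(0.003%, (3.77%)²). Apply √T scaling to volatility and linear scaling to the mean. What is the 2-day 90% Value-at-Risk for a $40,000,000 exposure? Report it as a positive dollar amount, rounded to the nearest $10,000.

$2,730,000

At 90%, z = 1.282.
σ_{2d} = 3.77% × √2 = 5.332%; μ_{2d} = 2 × 0.003% = 0.006%.
VaR = −(0.006%) + 1.282 × 5.332% = 6.830%.
On $40,000,000: 0.06830 × $40,000,000 = $2,732,000.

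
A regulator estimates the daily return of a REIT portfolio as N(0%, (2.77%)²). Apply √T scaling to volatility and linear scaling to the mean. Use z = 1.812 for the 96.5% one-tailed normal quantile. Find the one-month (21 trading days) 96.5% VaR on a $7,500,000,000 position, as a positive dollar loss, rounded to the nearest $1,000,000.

$1,725,000,000

σ_{21d} = 2.77% × √21 = 12.694%.
VaR = 1.812 × 12.694% = 23.002%.
On $7,500,000,000: 0.23002 × $7,500,000,000 = $1,725,150,000.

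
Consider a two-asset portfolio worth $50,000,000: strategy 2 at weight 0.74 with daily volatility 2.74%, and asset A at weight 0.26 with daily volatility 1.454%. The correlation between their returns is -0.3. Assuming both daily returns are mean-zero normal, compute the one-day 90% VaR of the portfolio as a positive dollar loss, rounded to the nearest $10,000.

$1,250,000

σ_p² = 0.74²·2.74² + 0.26²·1.454² + 2·-0.3·0.74·0.26·2.74·1.454 = 3.7942 (%²).
σ_p = √3.7942 = 1.948%.
At 90%, z = 1.282.
VaR = 1.282 × 1.948% = 2.497%; on $50,000,000 that is $1,248,500.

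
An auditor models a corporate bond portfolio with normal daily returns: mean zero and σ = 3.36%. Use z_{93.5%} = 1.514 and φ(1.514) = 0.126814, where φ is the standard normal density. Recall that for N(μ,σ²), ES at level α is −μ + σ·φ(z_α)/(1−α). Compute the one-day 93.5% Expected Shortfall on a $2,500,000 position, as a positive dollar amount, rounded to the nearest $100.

$163,900

Tail multiplier: φ(z)/(1−α) = 0.126814 / 0.065 = 1.951.
ES = 3.36% × 1.951 = 6.555%.
On $2,500,000: 0.06555 × $2,500,000 = $163,875.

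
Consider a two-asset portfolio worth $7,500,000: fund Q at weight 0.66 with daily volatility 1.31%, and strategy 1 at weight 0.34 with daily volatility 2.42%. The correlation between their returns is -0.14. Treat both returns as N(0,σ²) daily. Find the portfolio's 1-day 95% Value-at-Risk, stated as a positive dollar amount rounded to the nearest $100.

$136,600

σ_p² = 0.66²·1.31² + 0.34²·2.42² + 2·-0.14·0.66·0.34·1.31·2.42 = 1.2253 (%²).
σ_p = √1.2253 = 1.107%.
At 95%, z = 1.645.
VaR = 1.645 × 1.107% = 1.821%; on $7,500,000 that is $136,575.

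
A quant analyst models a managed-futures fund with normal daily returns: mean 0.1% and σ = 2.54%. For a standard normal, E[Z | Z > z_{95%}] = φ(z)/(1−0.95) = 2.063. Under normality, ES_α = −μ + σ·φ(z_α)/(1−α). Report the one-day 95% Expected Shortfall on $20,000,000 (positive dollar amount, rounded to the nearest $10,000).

$1,030,000

ES = −(0.1%) + 2.54% × 2.063 = 5.140%.
On $20,000,000: 0.05140 × $20,000,000 = $1,028,000.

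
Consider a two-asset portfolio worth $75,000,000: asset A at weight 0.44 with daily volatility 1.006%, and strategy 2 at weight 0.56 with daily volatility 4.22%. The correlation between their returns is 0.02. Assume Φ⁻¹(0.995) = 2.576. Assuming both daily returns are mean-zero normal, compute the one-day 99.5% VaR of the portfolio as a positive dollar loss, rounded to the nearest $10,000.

$4,660,000

σ_p² = 0.44²·1.006² + 0.56²·4.22² + 2·0.02·0.44·0.56·1.006·4.22 = 5.8225 (%²).
σ_p = √5.8225 = 2.413%.
VaR = 2.576 × 2.413% = 6.216%; on $75,000,000 that is $4,662,000.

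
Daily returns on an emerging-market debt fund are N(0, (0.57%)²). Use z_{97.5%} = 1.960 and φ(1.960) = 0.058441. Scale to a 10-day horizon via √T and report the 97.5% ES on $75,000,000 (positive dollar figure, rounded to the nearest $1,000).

$3,160,000

σ_{10d} = 0.57% × √10 = 1.802%.
ES multiplier = φ(z)/(1−α) = 0.058441/0.025 = 2.338.
ES = 1.802% × 2.338 = 4.213%; on $75,000,000: $3,159,750.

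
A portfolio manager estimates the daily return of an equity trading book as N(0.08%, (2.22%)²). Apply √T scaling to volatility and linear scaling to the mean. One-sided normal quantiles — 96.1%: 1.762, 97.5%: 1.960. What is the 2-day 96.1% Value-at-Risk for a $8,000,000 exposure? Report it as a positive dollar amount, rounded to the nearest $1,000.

σ_{2d} = 2.22% × √2 = 3.140%; μ_{2d} = 2 × 0.08% = 0.160%.
VaR = −(0.160%) + 1.762 × 3.140% = 5.373%.
On $8,000,000: 0.05373 × $8,000,000 = $429,840.

$430,000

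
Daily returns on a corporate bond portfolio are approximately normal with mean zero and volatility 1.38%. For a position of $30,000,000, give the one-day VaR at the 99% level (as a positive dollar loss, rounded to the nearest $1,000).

$963,000

At 99% one-sided, z = 2.326.
VaR = z·σ = 2.326 × 1.38% = 3.210%.
On $30,000,000: 0.03210 × $30,000,000 = $963,000.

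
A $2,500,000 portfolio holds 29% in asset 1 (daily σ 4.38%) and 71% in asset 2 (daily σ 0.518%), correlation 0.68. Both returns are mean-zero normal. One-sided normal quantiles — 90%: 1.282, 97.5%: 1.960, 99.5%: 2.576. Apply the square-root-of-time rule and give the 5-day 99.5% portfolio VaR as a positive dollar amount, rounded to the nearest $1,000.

$222,000

σ_p = √(0.29²·4.38² + 0.71²·0.518² + 2·0.68·0.29·0.71·4.38·0.518) = 1.544%.
σ_{5d} = 1.544% × √5 = 3.452%.
VaR = 2.576 × 3.452% = 8.892%; on $2,500,000 that is $222,300.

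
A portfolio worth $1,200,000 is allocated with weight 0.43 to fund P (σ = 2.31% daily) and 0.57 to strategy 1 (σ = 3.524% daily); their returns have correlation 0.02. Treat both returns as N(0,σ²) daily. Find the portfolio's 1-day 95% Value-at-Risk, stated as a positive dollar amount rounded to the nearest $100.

σ_p² = 0.43²·2.31² + 0.57²·3.524² + 2·0.02·0.43·0.57·2.31·3.524 = 5.1012 (%²).
σ_p = √5.1012 = 2.259%.
At 95%, z = 1.645.
VaR = 1.645 × 2.259% = 3.716%; on $1,200,000 that is $44,592.

$44,600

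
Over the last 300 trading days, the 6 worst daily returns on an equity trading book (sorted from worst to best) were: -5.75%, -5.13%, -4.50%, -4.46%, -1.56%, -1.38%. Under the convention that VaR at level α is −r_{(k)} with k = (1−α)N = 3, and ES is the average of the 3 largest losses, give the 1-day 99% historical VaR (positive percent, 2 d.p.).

4.50%

k = 3; the 3rd lowest return is -4.50%, so VaR = 4.50%.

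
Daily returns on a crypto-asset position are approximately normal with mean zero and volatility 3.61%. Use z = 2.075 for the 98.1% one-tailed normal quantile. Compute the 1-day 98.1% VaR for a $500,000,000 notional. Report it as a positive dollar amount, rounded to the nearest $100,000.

VaR = z·σ = 2.075 × 3.61% = 7.491%.
On $500,000,000: 0.07491 × $500,000,000 = $37,455,000.

$37,500,000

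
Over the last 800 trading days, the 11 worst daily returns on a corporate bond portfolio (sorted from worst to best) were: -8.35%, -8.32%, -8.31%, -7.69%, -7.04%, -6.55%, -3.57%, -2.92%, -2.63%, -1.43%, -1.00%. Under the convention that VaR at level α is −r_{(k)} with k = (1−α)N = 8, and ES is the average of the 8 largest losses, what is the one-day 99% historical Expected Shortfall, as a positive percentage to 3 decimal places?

6.594%

The 8 worst returns sum to -52.75%.
ES = −(-52.75%) / 8 = 6.59375% ≈ 6.594%.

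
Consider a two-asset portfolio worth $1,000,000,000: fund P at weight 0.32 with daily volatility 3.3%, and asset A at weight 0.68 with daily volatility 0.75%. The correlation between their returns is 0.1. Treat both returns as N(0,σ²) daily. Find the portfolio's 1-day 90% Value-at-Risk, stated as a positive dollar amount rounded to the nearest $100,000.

σ_p² = 0.32²·3.3² + 0.68²·0.75² + 2·0.1·0.32·0.68·3.3·0.75 = 1.4829 (%²).
σ_p = √1.4829 = 1.218%.
At 90%, z = 1.282.
VaR = 1.282 × 1.218% = 1.561%; on $1,000,000,000 that is $15,610,000.

$15,600,000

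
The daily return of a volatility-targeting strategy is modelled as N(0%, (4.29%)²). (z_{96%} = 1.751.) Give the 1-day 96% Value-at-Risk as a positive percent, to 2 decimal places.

7.51%

VaR = z·σ = 1.751 × 4.29% = 7.512%.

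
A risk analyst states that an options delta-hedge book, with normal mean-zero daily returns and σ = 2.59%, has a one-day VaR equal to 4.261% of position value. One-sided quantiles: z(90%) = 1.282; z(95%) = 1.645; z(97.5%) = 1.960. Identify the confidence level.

Implied z = VaR/σ = 4.261 / 2.59 = 1.645.
This matches z(95%) = 1.645.

95%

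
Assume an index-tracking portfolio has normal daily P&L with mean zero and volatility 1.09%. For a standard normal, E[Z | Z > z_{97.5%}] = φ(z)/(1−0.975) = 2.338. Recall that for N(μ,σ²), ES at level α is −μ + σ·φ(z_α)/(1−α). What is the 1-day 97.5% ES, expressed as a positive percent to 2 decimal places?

ES = 1.09% × 2.338 = 2.548%.

2.55%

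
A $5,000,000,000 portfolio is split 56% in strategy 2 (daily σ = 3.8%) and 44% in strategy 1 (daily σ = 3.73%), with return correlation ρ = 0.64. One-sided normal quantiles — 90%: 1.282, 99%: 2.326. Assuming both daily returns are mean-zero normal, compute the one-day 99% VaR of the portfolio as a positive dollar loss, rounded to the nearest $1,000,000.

$398,000,000

σ_p² = 0.56²·3.8² + 0.44²·3.73² + 2·0.64·0.56·0.44·3.8·3.73 = 11.6923 (%²).
σ_p = √11.6923 = 3.419%.
VaR = 2.326 × 3.419% = 7.953%; on $5,000,000,000 that is $397,650,000.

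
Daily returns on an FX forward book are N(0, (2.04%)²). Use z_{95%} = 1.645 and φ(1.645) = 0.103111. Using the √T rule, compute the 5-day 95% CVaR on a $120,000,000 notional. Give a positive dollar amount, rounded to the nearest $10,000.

σ_{5d} = 2.04% × √5 = 4.562%.
ES multiplier = φ(z)/(1−α) = 0.103111/0.05 = 2.062.
ES = 4.562% × 2.062 = 9.407%; on $120,000,000: $11,288,400.

$11,290,000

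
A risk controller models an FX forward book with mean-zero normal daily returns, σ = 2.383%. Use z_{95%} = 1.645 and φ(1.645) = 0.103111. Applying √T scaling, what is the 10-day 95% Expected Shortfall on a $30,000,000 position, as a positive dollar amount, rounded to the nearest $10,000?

$4,660,000

σ_{10d} = 2.383% × √10 = 7.536%.
ES multiplier = φ(z)/(1−α) = 0.103111/0.05 = 2.062.
ES = 7.536% × 2.062 = 15.539%; on $30,000,000: $4,661,700.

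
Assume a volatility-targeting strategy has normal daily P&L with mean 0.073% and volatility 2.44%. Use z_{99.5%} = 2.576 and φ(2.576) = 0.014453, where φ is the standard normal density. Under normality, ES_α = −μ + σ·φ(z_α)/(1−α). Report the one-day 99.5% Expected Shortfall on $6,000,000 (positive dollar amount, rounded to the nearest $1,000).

Tail multiplier: φ(z)/(1−α) = 0.014453 / 0.005 = 2.891.
ES = −(0.073%) + 2.44% × 2.891 = 6.981%.
On $6,000,000: 0.06981 × $6,000,000 = $418,860.

$419,000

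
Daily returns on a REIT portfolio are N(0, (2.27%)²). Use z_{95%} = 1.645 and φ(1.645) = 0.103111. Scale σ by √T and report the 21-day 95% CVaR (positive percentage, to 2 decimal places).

σ_{21d} = 2.27% × √21 = 10.402%.
ES multiplier = φ(z)/(1−α) = 0.103111/0.05 = 2.062.
ES = 10.402% × 2.062 = 21.449%.

21.45%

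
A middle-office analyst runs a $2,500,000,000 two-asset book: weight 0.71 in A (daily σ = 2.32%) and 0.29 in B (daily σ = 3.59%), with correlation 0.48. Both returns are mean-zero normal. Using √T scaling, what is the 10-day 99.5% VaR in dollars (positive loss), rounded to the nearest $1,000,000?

$475,000,000

σ_p = √(0.71²·2.32² + 0.29²·3.59² + 2·0.48·0.71·0.29·2.32·3.59) = 2.333%.
σ_{10d} = 2.333% × √10 = 7.378%.
z(99.5%) = 2.576.
VaR = 2.576 × 7.378% = 19.006%; on $2,500,000,000 that is $475,150,000.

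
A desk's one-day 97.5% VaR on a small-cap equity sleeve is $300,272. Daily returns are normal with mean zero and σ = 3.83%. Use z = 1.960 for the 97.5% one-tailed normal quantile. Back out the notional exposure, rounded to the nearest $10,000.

$4,000,000

VaR as a fraction of value: z·σ = 1.960 × 3.83% = 7.5068%.
Position = $300,272 / 0.075068 = $4,000,000.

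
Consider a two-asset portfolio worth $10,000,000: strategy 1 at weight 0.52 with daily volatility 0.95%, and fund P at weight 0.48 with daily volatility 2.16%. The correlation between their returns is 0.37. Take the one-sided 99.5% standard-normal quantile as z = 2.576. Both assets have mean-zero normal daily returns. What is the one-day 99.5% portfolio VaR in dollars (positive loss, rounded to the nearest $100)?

$335,700

σ_p² = 0.52²·0.95² + 0.48²·2.16² + 2·0.37·0.52·0.48·0.95·2.16 = 1.6980 (%²).
σ_p = √1.6980 = 1.303%.
VaR = 2.576 × 1.303% = 3.357%; on $10,000,000 that is $335,700.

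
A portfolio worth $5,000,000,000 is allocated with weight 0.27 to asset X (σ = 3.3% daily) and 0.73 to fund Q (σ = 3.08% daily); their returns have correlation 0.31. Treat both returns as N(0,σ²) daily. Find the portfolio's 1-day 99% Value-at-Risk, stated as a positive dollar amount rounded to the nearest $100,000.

$309,700,000

σ_p² = 0.27²·3.3² + 0.73²·3.08² + 2·0.31·0.27·0.73·3.3·3.08 = 7.0912 (%²).
σ_p = √7.0912 = 2.663%.
At 99%, z = 2.326.
VaR = 2.326 × 2.663% = 6.194%; on $5,000,000,000 that is $309,700,000.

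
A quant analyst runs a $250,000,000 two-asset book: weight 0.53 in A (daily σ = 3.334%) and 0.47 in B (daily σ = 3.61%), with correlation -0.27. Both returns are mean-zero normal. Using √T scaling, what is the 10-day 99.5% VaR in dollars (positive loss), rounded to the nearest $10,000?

σ_p = √(0.53²·3.334² + 0.47²·3.61² + 2·-0.27·0.53·0.47·3.334·3.61) = 2.093%.
σ_{10d} = 2.093% × √10 = 6.619%.
z(99.5%) = 2.576.
VaR = 2.576 × 6.619% = 17.051%; on $250,000,000 that is $42,627,500.

$42,630,000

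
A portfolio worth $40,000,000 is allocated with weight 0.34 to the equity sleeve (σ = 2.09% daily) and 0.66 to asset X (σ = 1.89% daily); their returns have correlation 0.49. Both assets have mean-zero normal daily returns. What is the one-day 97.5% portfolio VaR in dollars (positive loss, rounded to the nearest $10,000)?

σ_p² = 0.34²·2.09² + 0.66²·1.89² + 2·0.49·0.34·0.66·2.09·1.89 = 2.9296 (%²).
σ_p = √2.9296 = 1.712%.
At 97.5%, z = 1.960.
VaR = 1.960 × 1.712% = 3.356%; on $40,000,000 that is $1,342,400.

$1,340,000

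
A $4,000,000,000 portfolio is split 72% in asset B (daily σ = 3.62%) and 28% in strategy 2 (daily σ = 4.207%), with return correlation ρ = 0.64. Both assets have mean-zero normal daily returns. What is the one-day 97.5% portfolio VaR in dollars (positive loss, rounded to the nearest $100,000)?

$272,800,000

σ_p² = 0.72²·3.62² + 0.28²·4.207² + 2·0.64·0.72·0.28·3.62·4.207 = 12.1108 (%²).
σ_p = √12.1108 = 3.480%.
At 97.5%, z = 1.960.
VaR = 1.960 × 3.480% = 6.821%; on $4,000,000,000 that is $272,840,000.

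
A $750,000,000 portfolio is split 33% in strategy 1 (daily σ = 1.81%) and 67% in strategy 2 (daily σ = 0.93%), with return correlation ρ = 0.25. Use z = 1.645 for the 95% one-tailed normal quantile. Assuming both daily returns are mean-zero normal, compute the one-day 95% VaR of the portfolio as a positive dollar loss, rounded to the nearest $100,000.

σ_p² = 0.33²·1.81² + 0.67²·0.93² + 2·0.25·0.33·0.67·1.81·0.93 = 0.9311 (%²).
σ_p = √0.9311 = 0.965%.
VaR = 1.645 × 0.965% = 1.587%; on $750,000,000 that is $11,902,500.

$11,900,000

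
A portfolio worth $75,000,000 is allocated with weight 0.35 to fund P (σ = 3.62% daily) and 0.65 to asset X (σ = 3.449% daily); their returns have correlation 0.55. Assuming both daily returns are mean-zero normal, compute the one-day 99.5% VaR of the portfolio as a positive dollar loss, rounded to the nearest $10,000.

$6,030,000

σ_p² = 0.35²·3.62² + 0.65²·3.449² + 2·0.55·0.35·0.65·3.62·3.449 = 9.7556 (%²).
σ_p = √9.7556 = 3.123%.
At 99.5%, z = 2.576.
VaR = 2.576 × 3.123% = 8.045%; on $75,000,000 that is $6,033,750.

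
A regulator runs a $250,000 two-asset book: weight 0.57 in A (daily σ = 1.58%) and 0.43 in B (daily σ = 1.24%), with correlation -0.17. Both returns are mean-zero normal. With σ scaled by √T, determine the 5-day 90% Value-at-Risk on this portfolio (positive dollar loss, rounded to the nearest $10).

σ_p = √(0.57²·1.58² + 0.43²·1.24² + 2·-0.17·0.57·0.43·1.58·1.24) = 0.965%.
σ_{5d} = 0.965% × √5 = 2.158%.
z(90%) = 1.282.
VaR = 1.282 × 2.158% = 2.767%; on $250,000 that is $6,918.

$6,920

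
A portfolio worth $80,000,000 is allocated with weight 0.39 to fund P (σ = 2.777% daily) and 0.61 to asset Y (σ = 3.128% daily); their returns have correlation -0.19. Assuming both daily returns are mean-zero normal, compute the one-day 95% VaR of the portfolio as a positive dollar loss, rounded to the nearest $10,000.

σ_p² = 0.39²·2.777² + 0.61²·3.128² + 2·-0.19·0.39·0.61·2.777·3.128 = 4.0285 (%²).
σ_p = √4.0285 = 2.007%.
At 95%, z = 1.645.
VaR = 1.645 × 2.007% = 3.302%; on $80,000,000 that is $2,641,600.

$2,640,000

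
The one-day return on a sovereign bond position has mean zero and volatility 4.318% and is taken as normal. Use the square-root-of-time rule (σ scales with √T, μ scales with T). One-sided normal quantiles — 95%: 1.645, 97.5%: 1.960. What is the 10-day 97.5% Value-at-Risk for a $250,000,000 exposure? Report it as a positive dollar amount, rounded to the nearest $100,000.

$66,900,000

σ_{10d} = 4.318% × √10 = 13.655%.
VaR = 1.960 × 13.655% = 26.764%.
On $250,000,000: 0.26764 × $250,000,000 = $66,910,000.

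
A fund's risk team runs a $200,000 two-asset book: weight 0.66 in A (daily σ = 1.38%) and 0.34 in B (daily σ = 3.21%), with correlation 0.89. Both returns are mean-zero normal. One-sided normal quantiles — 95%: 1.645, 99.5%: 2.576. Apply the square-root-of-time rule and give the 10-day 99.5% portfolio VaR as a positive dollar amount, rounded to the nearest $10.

σ_p = √(0.66²·1.38² + 0.34²·3.21² + 2·0.89·0.66·0.34·1.38·3.21) = 1.947%.
σ_{10d} = 1.947% × √10 = 6.157%.
VaR = 2.576 × 6.157% = 15.860%; on $200,000 that is $31,720.

$31,720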